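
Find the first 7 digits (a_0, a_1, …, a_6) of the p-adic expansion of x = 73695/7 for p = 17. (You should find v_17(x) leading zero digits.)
(a_0, …, a_6) = (0, 0, 0, 7, 7, 2, 12)

v_17(73695/7) = 3, so a_0 = ... = a_2 = 0. Factor out: x = 17^3 · u with u = 15/7 a unit in ℤ_17. Expand u iteratively via a_{v+i} = u_i mod 17, u_{i+1} = (u_i − a_{v+i})/17:
  u_0 = 15/7;  a_3 = 7;  u_1 = (u_0 − 7)/17 = -2/7
  u_1 = -2/7;  a_4 = 7;  u_2 = (u_1 − 7)/17 = -3/7
  u_2 = -3/7;  a_5 = 2;  u_3 = (u_2 − 2)/17 = -1/7
  u_3 = -1/7;  a_6 = 12;  u_4 = (u_3 − 12)/17 = -5/7
Digits: (0, 0, 0, 7, 7, 2, 12).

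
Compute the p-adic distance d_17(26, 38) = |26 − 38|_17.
d_17(26, 38) = 1

Step 1 — x − y = 26 − 38 = -12. Step 2 — v_17(-12) = 0 (factor: -12 = −(17^0 · 12); the sign does not affect v_p). Step 3 — |x − y|_17 = 17^{0} = 1.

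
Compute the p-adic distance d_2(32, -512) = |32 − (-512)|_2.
d_2(32, -512) = 1/32

Step 1 — x − y = 32 − (-512) = 544. Step 2 — v_2(544) = 5 (factor: 544 = (2^5 · 17); the sign does not affect v_p). Step 3 — |x − y|_2 = 2^{-5} = 1/32.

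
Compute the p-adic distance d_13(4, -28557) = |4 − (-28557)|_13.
d_13(4, -28557) = 1/28561

Step 1 — x − y = 4 − (-28557) = 28561. Step 2 — v_13(28561) = 4 (factor: 28561 = (13^4 · 1); the sign does not affect v_p). Step 3 — |x − y|_13 = 13^{-4} = 1/28561.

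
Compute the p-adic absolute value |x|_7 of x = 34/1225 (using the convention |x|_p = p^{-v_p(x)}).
|34/1225|_7 = 49

Step 1 — compute v_7(x) by factoring powers of 7 out of the numerator and denominator: v_7(34/1225) = -2. Step 2 — apply |x|_p = p^{-v_p(x)} = 7^{2} = 49.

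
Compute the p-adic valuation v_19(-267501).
v_19(-267501) = 3

v_19(n) is the largest exponent k such that 19^k divides n. Factor out: -267501 = -19^3 · 39. (Sign doesn't affect v_p.) So v_19(-267501) = 3.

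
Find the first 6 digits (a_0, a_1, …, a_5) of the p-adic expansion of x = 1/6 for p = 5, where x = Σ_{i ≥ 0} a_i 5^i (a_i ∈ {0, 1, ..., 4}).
(a_0, …, a_5) = (1, 4, 0, 4, 0, 4)

v_5(1/6) = 0 (numerator and denominator both coprime to 5), so x ∈ ℤ_5^×. Compute digits iteratively via a_i = x_i mod 5, x_{i+1} = (x_i − a_i)/5, with x_0 = x:
  x_0 = 1/6;  a_0 = 1;  x_1 = (x_0 − 1)/5 = -1/6
  x_1 = -1/6;  a_1 = 4;  x_2 = (x_1 − 4)/5 = -5/6
  x_2 = -5/6;  a_2 = 0;  x_3 = (x_2 − 0)/5 = -1/6
  x_3 = -1/6;  a_3 = 4;  x_4 = (x_3 − 4)/5 = -5/6
  x_4 = -5/6;  a_4 = 0;  x_5 = (x_4 − 0)/5 = -1/6
  x_5 = -1/6;  a_5 = 4;  x_6 = (x_5 − 4)/5 = -5/6
Digits: (1, 4, 0, 4, 0, 4).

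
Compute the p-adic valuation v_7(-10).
v_7(-10) = 0

v_7(n) is the largest exponent k such that 7^k divides n. Factor out: -10 = -7^0 · 10. (Sign doesn't affect v_p.) So v_7(-10) = 0.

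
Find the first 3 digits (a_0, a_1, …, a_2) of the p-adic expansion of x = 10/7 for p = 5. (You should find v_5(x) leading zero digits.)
(a_0, …, a_2) = (0, 1, 2)

v_5(10/7) = 1, so a_0 = ... = a_0 = 0. Factor out: x = 5^1 · u with u = 2/7 a unit in ℤ_5. Expand u iteratively via a_{v+i} = u_i mod 5, u_{i+1} = (u_i − a_{v+i})/5:
  u_0 = 2/7;  a_1 = 1;  u_1 = (u_0 − 1)/5 = -1/7
  u_1 = -1/7;  a_2 = 2;  u_2 = (u_1 − 2)/5 = -3/7
Digits: (0, 1, 2).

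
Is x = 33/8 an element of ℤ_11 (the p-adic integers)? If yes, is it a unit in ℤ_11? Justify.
x ∈ ℤ_11 but not a unit; v_11(x) = 1 > 0

ℤ_11 = {x ∈ ℚ_11 : v_11(x) ≥ 0} and ℤ_11^× = {x ∈ ℤ_11 : v_11(x) = 0}. Here v_11(33/8) = v_11(num) − v_11(den) = 1; compare against these criteria.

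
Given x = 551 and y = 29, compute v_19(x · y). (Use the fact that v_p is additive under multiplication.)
v_19(15979) = 1

v_p(x) = 1 (factor: 551 = 19^1 · 29); v_p(y) = 0 (factor: 29 = 19^0 · 29). Additivity: v_p(xy) = v_p(x) + v_p(y) = 1 + 0 = 1. (Direct check: xy = 15979 = 19^1 · (841).)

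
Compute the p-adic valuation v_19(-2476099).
v_19(-2476099) = 5

v_19(n) is the largest exponent k such that 19^k divides n. Factor out: -2476099 = -19^5 · 1. (Sign doesn't affect v_p.) So v_19(-2476099) = 5.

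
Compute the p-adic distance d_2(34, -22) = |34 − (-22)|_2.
d_2(34, -22) = 1/8

Step 1 — x − y = 34 − (-22) = 56. Step 2 — v_2(56) = 3 (factor: 56 = (2^3 · 7); the sign does not affect v_p). Step 3 — |x − y|_2 = 2^{-3} = 1/8.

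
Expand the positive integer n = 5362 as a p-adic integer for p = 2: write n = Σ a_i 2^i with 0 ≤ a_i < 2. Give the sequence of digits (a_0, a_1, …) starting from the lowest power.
(a_0, a_1, …) = (0, 1, 0, 0, 1, 1, 1, 1, 0, 0, 1, 0, 1)

Repeated division by 2 gives the digits low-to-high: 5362 = 1·2^1 + 1·2^4 + 1·2^5 + 1·2^6 + 1·2^7 + 1·2^10 + 1·2^12. Digit sequence: (0, 1, 0, 0, 1, 1, 1, 1, 0, 0, 1, 0, 1).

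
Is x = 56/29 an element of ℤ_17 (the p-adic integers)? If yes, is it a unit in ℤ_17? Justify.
x ∈ ℤ_17^× (unit); v_17(x) = 0

ℤ_17 = {x ∈ ℚ_17 : v_17(x) ≥ 0} and ℤ_17^× = {x ∈ ℤ_17 : v_17(x) = 0}. Here v_17(56/29) = v_17(num) − v_17(den) = 0; compare against these criteria.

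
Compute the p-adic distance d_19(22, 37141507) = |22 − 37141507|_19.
d_19(22, 37141507) = 1/2476099

Step 1 — x − y = 22 − 37141507 = -37141485. Step 2 — v_19(-37141485) = 5 (factor: -37141485 = −(19^5 · 15); the sign does not affect v_p). Step 3 — |x − y|_19 = 19^{-5} = 1/2476099.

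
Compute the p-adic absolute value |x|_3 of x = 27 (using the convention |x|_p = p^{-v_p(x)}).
|27|_3 = 1/27

Step 1 — compute v_3(x) by factoring powers of 3 out of the numerator and denominator: v_3(27) = 3. Step 2 — apply |x|_p = p^{-v_p(x)} = 3^{-3} = 1/27.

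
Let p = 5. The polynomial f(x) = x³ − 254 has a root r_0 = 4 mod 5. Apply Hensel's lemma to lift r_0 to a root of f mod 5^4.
r_3 = 434 (mod 625)

Hensel: r_{i+1} = r_i − f(r_i)/f′(r_i) mod 5^{i+2}, where f′(x) = 3x². Iterate:
  r_0 = 4 (mod 5)
  r_1 = 9 (mod 25)
  r_2 = 59 (mod 125)
  r_3 = 434 (mod 625)
Final: r = 434 with f(r) ≡ 0 mod 5^4.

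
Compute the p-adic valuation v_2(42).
v_2(42) = 1

v_2(n) is the largest exponent k such that 2^k divides n. Factor out: 42 = 2^1 · 21. (Sign doesn't affect v_p.) So v_2(42) = 1.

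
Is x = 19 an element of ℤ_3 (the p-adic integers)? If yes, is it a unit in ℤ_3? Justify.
x ∈ ℤ_3^× (unit); v_3(x) = 0

ℤ_3 = {x ∈ ℚ_3 : v_3(x) ≥ 0} and ℤ_3^× = {x ∈ ℤ_3 : v_3(x) = 0}. Here v_3(19) = v_3(num) − v_3(den) = 0; compare against these criteria.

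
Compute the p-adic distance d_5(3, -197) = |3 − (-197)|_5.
d_5(3, -197) = 1/25

Step 1 — x − y = 3 − (-197) = 200. Step 2 — v_5(200) = 2 (factor: 200 = (5^2 · 8); the sign does not affect v_p). Step 3 — |x − y|_5 = 5^{-2} = 1/25.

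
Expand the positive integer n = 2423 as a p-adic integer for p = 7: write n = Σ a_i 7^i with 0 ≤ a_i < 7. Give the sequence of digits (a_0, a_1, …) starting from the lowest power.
(a_0, a_1, …) = (1, 3, 0, 0, 1)

Repeated division by 7 gives the digits low-to-high: 2423 = 1 + 3·7^1 + 1·7^4. Digit sequence: (1, 3, 0, 0, 1).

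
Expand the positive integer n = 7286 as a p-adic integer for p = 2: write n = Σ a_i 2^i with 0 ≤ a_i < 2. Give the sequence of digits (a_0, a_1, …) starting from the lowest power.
(a_0, a_1, …) = (0, 1, 1, 0, 1, 1, 1, 0, 0, 0, 1, 1, 1)

Repeated division by 2 gives the digits low-to-high: 7286 = 1·2^1 + 1·2^2 + 1·2^4 + 1·2^5 + 1·2^6 + 1·2^10 + 1·2^11 + 1·2^12. Digit sequence: (0, 1, 1, 0, 1, 1, 1, 0, 0, 0, 1, 1, 1).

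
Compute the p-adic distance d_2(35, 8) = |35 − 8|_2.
d_2(35, 8) = 1

Step 1 — x − y = 35 − 8 = 27. Step 2 — v_2(27) = 0 (factor: 27 = (2^0 · 27); the sign does not affect v_p). Step 3 — |x − y|_2 = 2^{0} = 1.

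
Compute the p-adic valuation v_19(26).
v_19(26) = 0

v_19(n) is the largest exponent k such that 19^k divides n. Factor out: 26 = 19^0 · 26. (Sign doesn't affect v_p.) So v_19(26) = 0.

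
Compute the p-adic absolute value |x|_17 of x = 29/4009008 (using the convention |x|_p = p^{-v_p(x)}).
|29/4009008|_17 = 83521

Step 1 — compute v_17(x) by factoring powers of 17 out of the numerator and denominator: v_17(29/4009008) = -4. Step 2 — apply |x|_p = p^{-v_p(x)} = 17^{4} = 83521.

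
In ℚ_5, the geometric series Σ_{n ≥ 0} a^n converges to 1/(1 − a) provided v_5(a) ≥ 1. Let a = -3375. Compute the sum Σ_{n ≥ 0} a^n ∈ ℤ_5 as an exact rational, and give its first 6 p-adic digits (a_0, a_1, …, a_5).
Σ a^n = 1/(1 − a) = 1/3376;  first 6 digits = (1, 0, 0, 3, 4, 3)

v_5(a) = 3 ≥ 1, so the series converges in ℤ_5 to 1/(1 − a) = 1/(1 − (-3375)) = 1/3376. Expand this rational in ℤ_5: compute digits iteratively via d_i = x_i mod 5, x_{i+1} = (x_i − d_i)/5. The first 6 digits are (1, 0, 0, 3, 4, 3).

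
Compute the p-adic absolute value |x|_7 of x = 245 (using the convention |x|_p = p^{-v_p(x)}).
|245|_7 = 1/49

Step 1 — compute v_7(x) by factoring powers of 7 out of the numerator and denominator: v_7(245) = 2. Step 2 — apply |x|_p = p^{-v_p(x)} = 7^{-2} = 1/49.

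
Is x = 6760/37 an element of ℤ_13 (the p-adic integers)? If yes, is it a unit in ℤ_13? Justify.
x ∈ ℤ_13 but not a unit; v_13(x) = 2 > 0

ℤ_13 = {x ∈ ℚ_13 : v_13(x) ≥ 0} and ℤ_13^× = {x ∈ ℤ_13 : v_13(x) = 0}. Here v_13(6760/37) = v_13(num) − v_13(den) = 2; compare against these criteria.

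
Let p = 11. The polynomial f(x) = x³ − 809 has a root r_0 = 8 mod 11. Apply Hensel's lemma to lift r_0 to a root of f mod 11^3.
r_2 = 140 (mod 1331)

Hensel: r_{i+1} = r_i − f(r_i)/f′(r_i) mod 11^{i+2}, where f′(x) = 3x². Iterate:
  r_0 = 8 (mod 11)
  r_1 = 19 (mod 121)
  r_2 = 140 (mod 1331)
Final: r = 140 with f(r) ≡ 0 mod 11^3.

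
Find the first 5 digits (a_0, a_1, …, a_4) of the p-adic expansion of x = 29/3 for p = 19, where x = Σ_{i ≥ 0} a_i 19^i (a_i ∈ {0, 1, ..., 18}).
(a_0, …, a_4) = (16, 6, 6, 6, 6)

v_19(29/3) = 0 (numerator and denominator both coprime to 19), so x ∈ ℤ_19^×. Compute digits iteratively via a_i = x_i mod 19, x_{i+1} = (x_i − a_i)/19, with x_0 = x:
  x_0 = 29/3;  a_0 = 16;  x_1 = (x_0 − 16)/19 = -1/3
  x_1 = -1/3;  a_1 = 6;  x_2 = (x_1 − 6)/19 = -1/3
  x_2 = -1/3;  a_2 = 6;  x_3 = (x_2 − 6)/19 = -1/3
  x_3 = -1/3;  a_3 = 6;  x_4 = (x_3 − 6)/19 = -1/3
  x_4 = -1/3;  a_4 = 6;  x_5 = (x_4 − 6)/19 = -1/3
Digits: (16, 6, 6, 6, 6).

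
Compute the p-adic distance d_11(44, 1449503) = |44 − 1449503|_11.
d_11(44, 1449503) = 1/161051

Step 1 — x − y = 44 − 1449503 = -1449459. Step 2 — v_11(-1449459) = 5 (factor: -1449459 = −(11^5 · 9); the sign does not affect v_p). Step 3 — |x − y|_11 = 11^{-5} = 1/161051.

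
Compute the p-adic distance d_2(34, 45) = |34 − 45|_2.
d_2(34, 45) = 1

Step 1 — x − y = 34 − 45 = -11. Step 2 — v_2(-11) = 0 (factor: -11 = −(2^0 · 11); the sign does not affect v_p). Step 3 — |x − y|_2 = 2^{0} = 1.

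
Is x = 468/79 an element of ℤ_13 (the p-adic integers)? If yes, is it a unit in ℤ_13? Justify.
x ∈ ℤ_13 but not a unit; v_13(x) = 1 > 0

ℤ_13 = {x ∈ ℚ_13 : v_13(x) ≥ 0} and ℤ_13^× = {x ∈ ℤ_13 : v_13(x) = 0}. Here v_13(468/79) = v_13(num) − v_13(den) = 1; compare against these criteria.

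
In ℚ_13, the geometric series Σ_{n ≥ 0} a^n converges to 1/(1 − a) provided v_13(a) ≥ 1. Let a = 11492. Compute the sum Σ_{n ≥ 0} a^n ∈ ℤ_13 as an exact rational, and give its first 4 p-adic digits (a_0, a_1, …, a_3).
Σ a^n = 1/(1 − a) = -1/11491;  first 4 digits = (1, 0, 3, 5)

v_13(a) = 2 ≥ 1, so the series converges in ℤ_13 to 1/(1 − a) = 1/(1 − 11492) = -1/11491. Expand this rational in ℤ_13: compute digits iteratively via d_i = x_i mod 13, x_{i+1} = (x_i − d_i)/13. The first 4 digits are (1, 0, 3, 5).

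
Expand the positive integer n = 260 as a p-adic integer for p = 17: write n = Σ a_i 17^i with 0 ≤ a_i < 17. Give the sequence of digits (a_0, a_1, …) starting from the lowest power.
(a_0, a_1, …) = (5, 15)

Repeated division by 17 gives the digits low-to-high: 260 = 5 + 15·17^1. Digit sequence: (5, 15).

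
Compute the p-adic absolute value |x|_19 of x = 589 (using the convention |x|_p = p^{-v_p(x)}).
|589|_19 = 1/19

Step 1 — compute v_19(x) by factoring powers of 19 out of the numerator and denominator: v_19(589) = 1. Step 2 — apply |x|_p = p^{-v_p(x)} = 19^{-1} = 1/19.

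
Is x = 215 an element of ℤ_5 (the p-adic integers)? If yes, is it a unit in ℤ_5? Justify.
x ∈ ℤ_5 but not a unit; v_5(x) = 1 > 0

ℤ_5 = {x ∈ ℚ_5 : v_5(x) ≥ 0} and ℤ_5^× = {x ∈ ℤ_5 : v_5(x) = 0}. Here v_5(215) = v_5(num) − v_5(den) = 1; compare against these criteria.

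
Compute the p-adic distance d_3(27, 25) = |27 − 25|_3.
d_3(27, 25) = 1

Step 1 — x − y = 27 − 25 = 2. Step 2 — v_3(2) = 0 (factor: 2 = (3^0 · 2); the sign does not affect v_p). Step 3 — |x − y|_3 = 3^{0} = 1.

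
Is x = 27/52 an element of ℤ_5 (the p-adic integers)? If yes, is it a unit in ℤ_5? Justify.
x ∈ ℤ_5^× (unit); v_5(x) = 0

ℤ_5 = {x ∈ ℚ_5 : v_5(x) ≥ 0} and ℤ_5^× = {x ∈ ℤ_5 : v_5(x) = 0}. Here v_5(27/52) = v_5(num) − v_5(den) = 0; compare against these criteria.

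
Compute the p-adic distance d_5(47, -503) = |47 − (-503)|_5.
d_5(47, -503) = 1/25

Step 1 — x − y = 47 − (-503) = 550. Step 2 — v_5(550) = 2 (factor: 550 = (5^2 · 22); the sign does not affect v_p). Step 3 — |x − y|_5 = 5^{-2} = 1/25.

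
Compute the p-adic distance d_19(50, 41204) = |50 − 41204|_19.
d_19(50, 41204) = 1/6859

Step 1 — x − y = 50 − 41204 = -41154. Step 2 — v_19(-41154) = 3 (factor: -41154 = −(19^3 · 6); the sign does not affect v_p). Step 3 — |x − y|_19 = 19^{-3} = 1/6859.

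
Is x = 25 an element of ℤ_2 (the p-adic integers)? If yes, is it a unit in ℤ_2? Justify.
x ∈ ℤ_2^× (unit); v_2(x) = 0

ℤ_2 = {x ∈ ℚ_2 : v_2(x) ≥ 0} and ℤ_2^× = {x ∈ ℤ_2 : v_2(x) = 0}. Here v_2(25) = v_2(num) − v_2(den) = 0; compare against these criteria.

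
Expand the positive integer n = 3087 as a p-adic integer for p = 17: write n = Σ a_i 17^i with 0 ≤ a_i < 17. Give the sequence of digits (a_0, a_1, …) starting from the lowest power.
(a_0, a_1, …) = (10, 11, 10)

Repeated division by 17 gives the digits low-to-high: 3087 = 10 + 11·17^1 + 10·17^2. Digit sequence: (10, 11, 10).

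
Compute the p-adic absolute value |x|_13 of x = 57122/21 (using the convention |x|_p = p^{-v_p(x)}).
|57122/21|_13 = 1/28561

Step 1 — compute v_13(x) by factoring powers of 13 out of the numerator and denominator: v_13(57122/21) = 4. Step 2 — apply |x|_p = p^{-v_p(x)} = 13^{-4} = 1/28561.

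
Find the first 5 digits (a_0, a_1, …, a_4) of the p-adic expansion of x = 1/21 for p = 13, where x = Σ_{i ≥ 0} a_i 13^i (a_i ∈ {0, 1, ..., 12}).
(a_0, …, a_4) = (5, 12, 4, 12, 4)

v_13(1/21) = 0 (numerator and denominator both coprime to 13), so x ∈ ℤ_13^×. Compute digits iteratively via a_i = x_i mod 13, x_{i+1} = (x_i − a_i)/13, with x_0 = x:
  x_0 = 1/21;  a_0 = 5;  x_1 = (x_0 − 5)/13 = -8/21
  x_1 = -8/21;  a_1 = 12;  x_2 = (x_1 − 12)/13 = -20/21
  x_2 = -20/21;  a_2 = 4;  x_3 = (x_2 − 4)/13 = -8/21
  x_3 = -8/21;  a_3 = 12;  x_4 = (x_3 − 12)/13 = -20/21
  x_4 = -20/21;  a_4 = 4;  x_5 = (x_4 − 4)/13 = -8/21
Digits: (5, 12, 4, 12, 4).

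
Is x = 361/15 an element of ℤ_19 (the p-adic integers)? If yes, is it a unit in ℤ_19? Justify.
x ∈ ℤ_19 but not a unit; v_19(x) = 2 > 0

ℤ_19 = {x ∈ ℚ_19 : v_19(x) ≥ 0} and ℤ_19^× = {x ∈ ℤ_19 : v_19(x) = 0}. Here v_19(361/15) = v_19(num) − v_19(den) = 2; compare against these criteria.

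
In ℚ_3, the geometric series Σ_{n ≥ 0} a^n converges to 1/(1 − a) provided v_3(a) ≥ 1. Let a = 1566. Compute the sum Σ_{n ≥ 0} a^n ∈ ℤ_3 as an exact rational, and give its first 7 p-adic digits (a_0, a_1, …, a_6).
Σ a^n = 1/(1 − a) = -1/1565;  first 7 digits = (1, 0, 0, 1, 1, 0, 0)

v_3(a) = 3 ≥ 1, so the series converges in ℤ_3 to 1/(1 − a) = 1/(1 − 1566) = -1/1565. Expand this rational in ℤ_3: compute digits iteratively via d_i = x_i mod 3, x_{i+1} = (x_i − d_i)/3. The first 7 digits are (1, 0, 0, 1, 1, 0, 0).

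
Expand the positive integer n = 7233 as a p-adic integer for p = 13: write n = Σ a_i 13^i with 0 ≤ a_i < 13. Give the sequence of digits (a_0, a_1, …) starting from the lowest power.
(a_0, a_1, …) = (5, 10, 3, 3)

Repeated division by 13 gives the digits low-to-high: 7233 = 5 + 10·13^1 + 3·13^2 + 3·13^3. Digit sequence: (5, 10, 3, 3).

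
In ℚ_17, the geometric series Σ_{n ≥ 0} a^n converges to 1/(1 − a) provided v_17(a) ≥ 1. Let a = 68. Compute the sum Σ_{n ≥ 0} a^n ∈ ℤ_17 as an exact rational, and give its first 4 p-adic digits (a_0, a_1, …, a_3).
Σ a^n = 1/(1 − a) = -1/67;  first 4 digits = (1, 4, 16, 13)

v_17(a) = 1 ≥ 1, so the series converges in ℤ_17 to 1/(1 − a) = 1/(1 − 68) = -1/67. Expand this rational in ℤ_17: compute digits iteratively via d_i = x_i mod 17, x_{i+1} = (x_i − d_i)/17. The first 4 digits are (1, 4, 16, 13).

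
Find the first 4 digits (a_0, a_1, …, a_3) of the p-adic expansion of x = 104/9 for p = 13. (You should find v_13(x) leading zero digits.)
(a_0, …, a_3) = (0, 11, 5, 1)

v_13(104/9) = 1, so a_0 = ... = a_0 = 0. Factor out: x = 13^1 · u with u = 8/9 a unit in ℤ_13. Expand u iteratively via a_{v+i} = u_i mod 13, u_{i+1} = (u_i − a_{v+i})/13:
  u_0 = 8/9;  a_1 = 11;  u_1 = (u_0 − 11)/13 = -7/9
  u_1 = -7/9;  a_2 = 5;  u_2 = (u_1 − 5)/13 = -4/9
  u_2 = -4/9;  a_3 = 1;  u_3 = (u_2 − 1)/13 = -1/9
Digits: (0, 11, 5, 1).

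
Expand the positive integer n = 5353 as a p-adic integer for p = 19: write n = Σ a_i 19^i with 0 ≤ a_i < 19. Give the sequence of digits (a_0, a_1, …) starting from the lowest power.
(a_0, a_1, …) = (14, 15, 14)

Repeated division by 19 gives the digits low-to-high: 5353 = 14 + 15·19^1 + 14·19^2. Digit sequence: (14, 15, 14).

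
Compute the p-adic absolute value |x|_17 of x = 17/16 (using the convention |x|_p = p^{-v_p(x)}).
|17/16|_17 = 1/17

Step 1 — compute v_17(x) by factoring powers of 17 out of the numerator and denominator: v_17(17/16) = 1. Step 2 — apply |x|_p = p^{-v_p(x)} = 17^{-1} = 1/17.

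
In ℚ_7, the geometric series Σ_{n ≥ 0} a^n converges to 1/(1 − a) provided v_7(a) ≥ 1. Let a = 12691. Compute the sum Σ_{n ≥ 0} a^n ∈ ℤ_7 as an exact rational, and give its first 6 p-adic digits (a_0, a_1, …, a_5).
Σ a^n = 1/(1 − a) = -1/12690;  first 6 digits = (1, 0, 0, 2, 5, 0)

v_7(a) = 3 ≥ 1, so the series converges in ℤ_7 to 1/(1 − a) = 1/(1 − 12691) = -1/12690. Expand this rational in ℤ_7: compute digits iteratively via d_i = x_i mod 7, x_{i+1} = (x_i − d_i)/7. The first 6 digits are (1, 0, 0, 2, 5, 0).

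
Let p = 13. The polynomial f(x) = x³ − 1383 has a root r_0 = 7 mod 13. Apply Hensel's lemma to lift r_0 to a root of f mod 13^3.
r_2 = 774 (mod 2197)

Hensel: r_{i+1} = r_i − f(r_i)/f′(r_i) mod 13^{i+2}, where f′(x) = 3x². Iterate:
  r_0 = 7 (mod 13)
  r_1 = 98 (mod 169)
  r_2 = 774 (mod 2197)
Final: r = 774 with f(r) ≡ 0 mod 13^3.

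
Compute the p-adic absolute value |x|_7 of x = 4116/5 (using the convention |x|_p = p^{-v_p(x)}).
|4116/5|_7 = 1/343

Step 1 — compute v_7(x) by factoring powers of 7 out of the numerator and denominator: v_7(4116/5) = 3. Step 2 — apply |x|_p = p^{-v_p(x)} = 7^{-3} = 1/343.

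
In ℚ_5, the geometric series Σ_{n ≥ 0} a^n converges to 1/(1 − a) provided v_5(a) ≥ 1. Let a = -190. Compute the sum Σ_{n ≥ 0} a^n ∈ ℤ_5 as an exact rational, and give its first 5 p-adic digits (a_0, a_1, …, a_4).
Σ a^n = 1/(1 − a) = 1/191;  first 5 digits = (1, 2, 1, 0, 4)

v_5(a) = 1 ≥ 1, so the series converges in ℤ_5 to 1/(1 − a) = 1/(1 − (-190)) = 1/191. Expand this rational in ℤ_5: compute digits iteratively via d_i = x_i mod 5, x_{i+1} = (x_i − d_i)/5. The first 5 digits are (1, 2, 1, 0, 4).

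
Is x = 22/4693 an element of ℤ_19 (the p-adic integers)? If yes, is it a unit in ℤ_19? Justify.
x ∉ ℤ_19 (v_19(x) = -2 < 0)

ℤ_19 = {x ∈ ℚ_19 : v_19(x) ≥ 0} and ℤ_19^× = {x ∈ ℤ_19 : v_19(x) = 0}. Here v_19(22/4693) = v_19(num) − v_19(den) = -2; compare against these criteria.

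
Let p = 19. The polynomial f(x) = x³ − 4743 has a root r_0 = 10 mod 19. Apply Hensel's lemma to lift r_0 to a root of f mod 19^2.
r_1 = 67 (mod 361)

Hensel: r_{i+1} = r_i − f(r_i)/f′(r_i) mod 19^{i+2}, where f′(x) = 3x². Iterate:
  r_0 = 10 (mod 19)
  r_1 = 67 (mod 361)
Final: r = 67 with f(r) ≡ 0 mod 19^2.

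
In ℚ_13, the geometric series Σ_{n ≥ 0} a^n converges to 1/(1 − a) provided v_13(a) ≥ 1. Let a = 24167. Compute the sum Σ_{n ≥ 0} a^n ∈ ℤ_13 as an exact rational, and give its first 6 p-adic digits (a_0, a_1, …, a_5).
Σ a^n = 1/(1 − a) = -1/24166;  first 6 digits = (1, 0, 0, 11, 0, 0)

v_13(a) = 3 ≥ 1, so the series converges in ℤ_13 to 1/(1 − a) = 1/(1 − 24167) = -1/24166. Expand this rational in ℤ_13: compute digits iteratively via d_i = x_i mod 13, x_{i+1} = (x_i − d_i)/13. The first 6 digits are (1, 0, 0, 11, 0, 0).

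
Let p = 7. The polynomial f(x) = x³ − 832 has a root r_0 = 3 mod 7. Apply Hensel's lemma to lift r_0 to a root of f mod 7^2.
r_1 = 31 (mod 49)

Hensel: r_{i+1} = r_i − f(r_i)/f′(r_i) mod 7^{i+2}, where f′(x) = 3x². Iterate:
  r_0 = 3 (mod 7)
  r_1 = 31 (mod 49)
Final: r = 31 with f(r) ≡ 0 mod 7^2.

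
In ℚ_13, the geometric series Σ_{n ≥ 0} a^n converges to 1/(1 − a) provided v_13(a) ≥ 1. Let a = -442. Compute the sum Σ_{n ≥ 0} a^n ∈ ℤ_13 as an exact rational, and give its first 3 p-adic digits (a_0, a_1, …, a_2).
Σ a^n = 1/(1 − a) = 1/443;  first 3 digits = (1, 5, 9)

v_13(a) = 1 ≥ 1, so the series converges in ℤ_13 to 1/(1 − a) = 1/(1 − (-442)) = 1/443. Expand this rational in ℤ_13: compute digits iteratively via d_i = x_i mod 13, x_{i+1} = (x_i − d_i)/13. The first 3 digits are (1, 5, 9).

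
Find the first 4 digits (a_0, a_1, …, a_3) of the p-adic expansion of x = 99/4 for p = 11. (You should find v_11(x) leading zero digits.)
(a_0, …, a_3) = (0, 5, 8, 2)

v_11(99/4) = 1, so a_0 = ... = a_0 = 0. Factor out: x = 11^1 · u with u = 9/4 a unit in ℤ_11. Expand u iteratively via a_{v+i} = u_i mod 11, u_{i+1} = (u_i − a_{v+i})/11:
  u_0 = 9/4;  a_1 = 5;  u_1 = (u_0 − 5)/11 = -1/4
  u_1 = -1/4;  a_2 = 8;  u_2 = (u_1 − 8)/11 = -3/4
  u_2 = -3/4;  a_3 = 2;  u_3 = (u_2 − 2)/11 = -1/4
Digits: (0, 5, 8, 2).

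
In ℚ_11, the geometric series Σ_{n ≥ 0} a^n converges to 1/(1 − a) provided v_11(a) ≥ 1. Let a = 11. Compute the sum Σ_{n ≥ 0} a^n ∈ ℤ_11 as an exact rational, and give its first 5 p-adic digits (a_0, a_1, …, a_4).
Σ a^n = 1/(1 − a) = -1/10;  first 5 digits = (1, 1, 1, 1, 1)

v_11(a) = 1 ≥ 1, so the series converges in ℤ_11 to 1/(1 − a) = 1/(1 − 11) = -1/10. Expand this rational in ℤ_11: compute digits iteratively via d_i = x_i mod 11, x_{i+1} = (x_i − d_i)/11. The first 5 digits are (1, 1, 1, 1, 1).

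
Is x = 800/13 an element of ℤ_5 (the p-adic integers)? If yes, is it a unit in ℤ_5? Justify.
x ∈ ℤ_5 but not a unit; v_5(x) = 2 > 0

ℤ_5 = {x ∈ ℚ_5 : v_5(x) ≥ 0} and ℤ_5^× = {x ∈ ℤ_5 : v_5(x) = 0}. Here v_5(800/13) = v_5(num) − v_5(den) = 2; compare against these criteria.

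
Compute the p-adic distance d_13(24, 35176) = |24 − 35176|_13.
d_13(24, 35176) = 1/2197

Step 1 — x − y = 24 − 35176 = -35152. Step 2 — v_13(-35152) = 3 (factor: -35152 = −(13^3 · 16); the sign does not affect v_p). Step 3 — |x − y|_13 = 13^{-3} = 1/2197.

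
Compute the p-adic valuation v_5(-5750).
v_5(-5750) = 3

v_5(n) is the largest exponent k such that 5^k divides n. Factor out: -5750 = -5^3 · 46. (Sign doesn't affect v_p.) So v_5(-5750) = 3.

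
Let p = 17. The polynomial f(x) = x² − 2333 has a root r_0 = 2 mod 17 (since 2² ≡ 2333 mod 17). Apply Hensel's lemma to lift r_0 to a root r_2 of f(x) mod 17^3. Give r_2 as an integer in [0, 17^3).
r_2 = 3113 (mod 4913)

Hensel's recurrence: r_{i+1} = r_i − f(r_i)·(f′(r_i))^{-1} mod 17^{i+2}, with f′(x) = 2x. Iterate:
  r_0 = 2 (mod 17)
  r_1 = 223 (mod 289)
  r_2 = 3113 (mod 4913)
Final: r_2 = 3113, and one checks f(r_2) ≡ 0 mod 17^3.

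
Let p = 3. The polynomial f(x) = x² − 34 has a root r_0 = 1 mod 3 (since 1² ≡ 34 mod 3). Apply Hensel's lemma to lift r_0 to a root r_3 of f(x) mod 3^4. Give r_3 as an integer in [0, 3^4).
r_3 = 67 (mod 81)

Hensel's recurrence: r_{i+1} = r_i − f(r_i)·(f′(r_i))^{-1} mod 3^{i+2}, with f′(x) = 2x. Iterate:
  r_0 = 1 (mod 3)
  r_1 = 4 (mod 9)
  r_2 = 13 (mod 27)
  r_3 = 67 (mod 81)
Final: r_3 = 67, and one checks f(r_3) ≡ 0 mod 3^4.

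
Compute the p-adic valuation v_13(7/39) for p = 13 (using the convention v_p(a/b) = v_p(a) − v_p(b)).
v_13(7/39) = -1

Factor powers of 13 from the numerator and denominator of the reduced fraction: 7 = 13^0 · 7 and 39 = 13^1 · 3. Apply v_p(a/b) = v_p(a) − v_p(b): v_13(7/39) = 0 − 1 = -1.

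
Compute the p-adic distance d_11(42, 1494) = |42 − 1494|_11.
d_11(42, 1494) = 1/121

Step 1 — x − y = 42 − 1494 = -1452. Step 2 — v_11(-1452) = 2 (factor: -1452 = −(11^2 · 12); the sign does not affect v_p). Step 3 — |x − y|_11 = 11^{-2} = 1/121.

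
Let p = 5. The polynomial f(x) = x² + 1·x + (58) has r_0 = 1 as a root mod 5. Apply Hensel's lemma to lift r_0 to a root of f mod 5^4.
r_3 = 431 (mod 625)

Hensel: r_{i+1} = r_i − f(r_i)·(f′(r_i))^{-1} mod 5^{i+2}, f′(x) = 2x + 1. Iterate:
  r_0 = 1 (mod 5)
  r_1 = 6 (mod 25)
  r_2 = 56 (mod 125)
  r_3 = 431 (mod 625)
Final: r = 431 satisfies f(r) ≡ 0 mod 5^4.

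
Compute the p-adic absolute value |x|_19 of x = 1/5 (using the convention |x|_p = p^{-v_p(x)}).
|1/5|_19 = 1

Step 1 — compute v_19(x) by factoring powers of 19 out of the numerator and denominator: v_19(1/5) = 0. Step 2 — apply |x|_p = p^{-v_p(x)} = 19^{0} = 1.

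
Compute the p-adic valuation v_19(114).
v_19(114) = 1

v_19(n) is the largest exponent k such that 19^k divides n. Factor out: 114 = 19^1 · 6. (Sign doesn't affect v_p.) So v_19(114) = 1.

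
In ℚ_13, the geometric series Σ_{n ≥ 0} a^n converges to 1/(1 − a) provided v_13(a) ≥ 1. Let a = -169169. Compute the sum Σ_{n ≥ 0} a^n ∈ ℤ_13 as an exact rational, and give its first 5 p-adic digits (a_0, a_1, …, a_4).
Σ a^n = 1/(1 − a) = 1/169170;  first 5 digits = (1, 0, 0, 1, 7)

v_13(a) = 3 ≥ 1, so the series converges in ℤ_13 to 1/(1 − a) = 1/(1 − (-169169)) = 1/169170. Expand this rational in ℤ_13: compute digits iteratively via d_i = x_i mod 13, x_{i+1} = (x_i − d_i)/13. The first 5 digits are (1, 0, 0, 1, 7).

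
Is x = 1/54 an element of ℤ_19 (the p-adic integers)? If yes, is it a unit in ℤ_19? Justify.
x ∈ ℤ_19^× (unit); v_19(x) = 0

ℤ_19 = {x ∈ ℚ_19 : v_19(x) ≥ 0} and ℤ_19^× = {x ∈ ℤ_19 : v_19(x) = 0}. Here v_19(1/54) = v_19(num) − v_19(den) = 0; compare against these criteria.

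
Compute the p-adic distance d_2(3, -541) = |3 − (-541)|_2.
d_2(3, -541) = 1/32

Step 1 — x − y = 3 − (-541) = 544. Step 2 — v_2(544) = 5 (factor: 544 = (2^5 · 17); the sign does not affect v_p). Step 3 — |x − y|_2 = 2^{-5} = 1/32.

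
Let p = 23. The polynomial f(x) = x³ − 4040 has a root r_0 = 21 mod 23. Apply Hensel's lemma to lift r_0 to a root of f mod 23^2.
r_1 = 159 (mod 529)

Hensel: r_{i+1} = r_i − f(r_i)/f′(r_i) mod 23^{i+2}, where f′(x) = 3x². Iterate:
  r_0 = 21 (mod 23)
  r_1 = 159 (mod 529)
Final: r = 159 with f(r) ≡ 0 mod 23^2.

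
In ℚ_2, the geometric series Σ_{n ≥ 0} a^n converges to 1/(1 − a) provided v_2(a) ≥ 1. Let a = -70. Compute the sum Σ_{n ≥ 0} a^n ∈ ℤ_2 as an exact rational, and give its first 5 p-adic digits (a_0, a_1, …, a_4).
Σ a^n = 1/(1 − a) = 1/71;  first 5 digits = (1, 1, 1, 0, 1)

v_2(a) = 1 ≥ 1, so the series converges in ℤ_2 to 1/(1 − a) = 1/(1 − (-70)) = 1/71. Expand this rational in ℤ_2: compute digits iteratively via d_i = x_i mod 2, x_{i+1} = (x_i − d_i)/2. The first 5 digits are (1, 1, 1, 0, 1).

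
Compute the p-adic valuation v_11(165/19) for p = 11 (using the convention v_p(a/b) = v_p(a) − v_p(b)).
v_11(165/19) = 1

Factor powers of 11 from the numerator and denominator of the reduced fraction: 165 = 11^1 · 15 and 19 = 11^0 · 19. Apply v_p(a/b) = v_p(a) − v_p(b): v_11(165/19) = 1 − 0 = 1.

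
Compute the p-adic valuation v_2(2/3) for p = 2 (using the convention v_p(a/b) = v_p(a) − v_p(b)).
v_2(2/3) = 1

Factor powers of 2 from the numerator and denominator of the reduced fraction: 2 = 2^1 · 1 and 3 = 2^0 · 3. Apply v_p(a/b) = v_p(a) − v_p(b): v_2(2/3) = 1 − 0 = 1.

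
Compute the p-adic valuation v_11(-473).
v_11(-473) = 1

v_11(n) is the largest exponent k such that 11^k divides n. Factor out: -473 = -11^1 · 43. (Sign doesn't affect v_p.) So v_11(-473) = 1.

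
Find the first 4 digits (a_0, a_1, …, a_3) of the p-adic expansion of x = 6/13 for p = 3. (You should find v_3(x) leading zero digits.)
(a_0, …, a_3) = (0, 2, 1, 2)

v_3(6/13) = 1, so a_0 = ... = a_0 = 0. Factor out: x = 3^1 · u with u = 2/13 a unit in ℤ_3. Expand u iteratively via a_{v+i} = u_i mod 3, u_{i+1} = (u_i − a_{v+i})/3:
  u_0 = 2/13;  a_1 = 2;  u_1 = (u_0 − 2)/3 = -8/13
  u_1 = -8/13;  a_2 = 1;  u_2 = (u_1 − 1)/3 = -7/13
  u_2 = -7/13;  a_3 = 2;  u_3 = (u_2 − 2)/3 = -11/13
Digits: (0, 2, 1, 2).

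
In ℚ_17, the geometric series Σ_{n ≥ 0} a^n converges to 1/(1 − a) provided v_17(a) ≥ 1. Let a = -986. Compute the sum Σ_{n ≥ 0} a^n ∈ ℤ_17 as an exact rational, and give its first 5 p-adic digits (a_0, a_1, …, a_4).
Σ a^n = 1/(1 − a) = 1/987;  first 5 digits = (1, 10, 11, 7, 13)

v_17(a) = 1 ≥ 1, so the series converges in ℤ_17 to 1/(1 − a) = 1/(1 − (-986)) = 1/987. Expand this rational in ℤ_17: compute digits iteratively via d_i = x_i mod 17, x_{i+1} = (x_i − d_i)/17. The first 5 digits are (1, 10, 11, 7, 13).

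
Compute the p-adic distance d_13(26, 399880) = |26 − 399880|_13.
d_13(26, 399880) = 1/28561

Step 1 — x − y = 26 − 399880 = -399854. Step 2 — v_13(-399854) = 4 (factor: -399854 = −(13^4 · 14); the sign does not affect v_p). Step 3 — |x − y|_13 = 13^{-4} = 1/28561.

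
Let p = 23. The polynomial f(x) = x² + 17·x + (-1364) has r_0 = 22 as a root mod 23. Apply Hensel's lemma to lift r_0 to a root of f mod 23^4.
r_3 = 98485 (mod 279841)

Hensel: r_{i+1} = r_i − f(r_i)·(f′(r_i))^{-1} mod 23^{i+2}, f′(x) = 2x + 17. Iterate:
  r_0 = 22 (mod 23)
  r_1 = 91 (mod 529)
  r_2 = 1149 (mod 12167)
  r_3 = 98485 (mod 279841)
Final: r = 98485 satisfies f(r) ≡ 0 mod 23^4.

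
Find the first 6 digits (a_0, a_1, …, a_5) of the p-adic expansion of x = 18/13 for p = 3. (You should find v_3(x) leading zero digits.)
(a_0, …, a_5) = (0, 0, 2, 1, 2, 1)

v_3(18/13) = 2, so a_0 = ... = a_1 = 0. Factor out: x = 3^2 · u with u = 2/13 a unit in ℤ_3. Expand u iteratively via a_{v+i} = u_i mod 3, u_{i+1} = (u_i − a_{v+i})/3:
  u_0 = 2/13;  a_2 = 2;  u_1 = (u_0 − 2)/3 = -8/13
  u_1 = -8/13;  a_3 = 1;  u_2 = (u_1 − 1)/3 = -7/13
  u_2 = -7/13;  a_4 = 2;  u_3 = (u_2 − 2)/3 = -11/13
  u_3 = -11/13;  a_5 = 1;  u_4 = (u_3 − 1)/3 = -8/13
Digits: (0, 0, 2, 1, 2, 1).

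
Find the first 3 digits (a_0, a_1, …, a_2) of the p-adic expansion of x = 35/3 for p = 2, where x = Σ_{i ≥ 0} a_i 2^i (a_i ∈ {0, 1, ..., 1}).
(a_0, …, a_2) = (1, 0, 0)

v_2(35/3) = 0 (numerator and denominator both coprime to 2), so x ∈ ℤ_2^×. Compute digits iteratively via a_i = x_i mod 2, x_{i+1} = (x_i − a_i)/2, with x_0 = x:
  x_0 = 35/3;  a_0 = 1;  x_1 = (x_0 − 1)/2 = 16/3
  x_1 = 16/3;  a_1 = 0;  x_2 = (x_1 − 0)/2 = 8/3
  x_2 = 8/3;  a_2 = 0;  x_3 = (x_2 − 0)/2 = 4/3
Digits: (1, 0, 0).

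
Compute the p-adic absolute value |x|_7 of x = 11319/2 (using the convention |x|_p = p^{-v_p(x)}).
|11319/2|_7 = 1/343

Step 1 — compute v_7(x) by factoring powers of 7 out of the numerator and denominator: v_7(11319/2) = 3. Step 2 — apply |x|_p = p^{-v_p(x)} = 7^{-3} = 1/343.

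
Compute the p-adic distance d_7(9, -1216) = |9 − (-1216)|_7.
d_7(9, -1216) = 1/49

Step 1 — x − y = 9 − (-1216) = 1225. Step 2 — v_7(1225) = 2 (factor: 1225 = (7^2 · 25); the sign does not affect v_p). Step 3 — |x − y|_7 = 7^{-2} = 1/49.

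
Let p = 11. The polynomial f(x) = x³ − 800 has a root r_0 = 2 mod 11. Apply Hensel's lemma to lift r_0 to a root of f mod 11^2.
r_1 = 68 (mod 121)

Hensel: r_{i+1} = r_i − f(r_i)/f′(r_i) mod 11^{i+2}, where f′(x) = 3x². Iterate:
  r_0 = 2 (mod 11)
  r_1 = 68 (mod 121)
Final: r = 68 with f(r) ≡ 0 mod 11^2.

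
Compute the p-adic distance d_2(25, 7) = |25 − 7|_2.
d_2(25, 7) = 1/2

Step 1 — x − y = 25 − 7 = 18. Step 2 — v_2(18) = 1 (factor: 18 = (2^1 · 9); the sign does not affect v_p). Step 3 — |x − y|_2 = 2^{-1} = 1/2.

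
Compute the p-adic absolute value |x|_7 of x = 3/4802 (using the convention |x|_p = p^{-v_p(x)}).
|3/4802|_7 = 2401

Step 1 — compute v_7(x) by factoring powers of 7 out of the numerator and denominator: v_7(3/4802) = -4. Step 2 — apply |x|_p = p^{-v_p(x)} = 7^{4} = 2401.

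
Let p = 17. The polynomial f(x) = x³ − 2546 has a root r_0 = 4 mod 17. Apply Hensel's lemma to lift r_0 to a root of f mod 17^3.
r_2 = 140 (mod 4913)

Hensel: r_{i+1} = r_i − f(r_i)/f′(r_i) mod 17^{i+2}, where f′(x) = 3x². Iterate:
  r_0 = 4 (mod 17)
  r_1 = 140 (mod 289)
  r_2 = 140 (mod 4913)
Final: r = 140 with f(r) ≡ 0 mod 17^3.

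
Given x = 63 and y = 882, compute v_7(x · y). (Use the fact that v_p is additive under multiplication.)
v_7(55566) = 3

v_p(x) = 1 (factor: 63 = 7^1 · 9); v_p(y) = 2 (factor: 882 = 7^2 · 18). Additivity: v_p(xy) = v_p(x) + v_p(y) = 1 + 2 = 3. (Direct check: xy = 55566 = 7^3 · (162).)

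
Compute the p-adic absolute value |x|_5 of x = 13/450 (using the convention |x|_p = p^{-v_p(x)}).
|13/450|_5 = 25

Step 1 — compute v_5(x) by factoring powers of 5 out of the numerator and denominator: v_5(13/450) = -2. Step 2 — apply |x|_p = p^{-v_p(x)} = 5^{2} = 25.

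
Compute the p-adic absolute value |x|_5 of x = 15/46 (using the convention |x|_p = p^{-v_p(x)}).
|15/46|_5 = 1/5

Step 1 — compute v_5(x) by factoring powers of 5 out of the numerator and denominator: v_5(15/46) = 1. Step 2 — apply |x|_p = p^{-v_p(x)} = 5^{-1} = 1/5.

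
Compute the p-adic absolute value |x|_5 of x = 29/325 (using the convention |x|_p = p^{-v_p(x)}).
|29/325|_5 = 25

Step 1 — compute v_5(x) by factoring powers of 5 out of the numerator and denominator: v_5(29/325) = -2. Step 2 — apply |x|_p = p^{-v_p(x)} = 5^{2} = 25.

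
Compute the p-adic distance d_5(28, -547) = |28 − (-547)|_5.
d_5(28, -547) = 1/25

Step 1 — x − y = 28 − (-547) = 575. Step 2 — v_5(575) = 2 (factor: 575 = (5^2 · 23); the sign does not affect v_p). Step 3 — |x − y|_5 = 5^{-2} = 1/25.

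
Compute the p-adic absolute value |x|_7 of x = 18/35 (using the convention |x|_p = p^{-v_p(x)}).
|18/35|_7 = 7

Step 1 — compute v_7(x) by factoring powers of 7 out of the numerator and denominator: v_7(18/35) = -1. Step 2 — apply |x|_p = p^{-v_p(x)} = 7^{1} = 7.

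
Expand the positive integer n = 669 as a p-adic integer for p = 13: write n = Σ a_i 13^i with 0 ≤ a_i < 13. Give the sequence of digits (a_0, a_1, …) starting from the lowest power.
(a_0, a_1, …) = (6, 12, 3)

Repeated division by 13 gives the digits low-to-high: 669 = 6 + 12·13^1 + 3·13^2. Digit sequence: (6, 12, 3).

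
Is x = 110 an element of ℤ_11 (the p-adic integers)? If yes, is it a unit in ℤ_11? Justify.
x ∈ ℤ_11 but not a unit; v_11(x) = 1 > 0

ℤ_11 = {x ∈ ℚ_11 : v_11(x) ≥ 0} and ℤ_11^× = {x ∈ ℤ_11 : v_11(x) = 0}. Here v_11(110) = v_11(num) − v_11(den) = 1; compare against these criteria.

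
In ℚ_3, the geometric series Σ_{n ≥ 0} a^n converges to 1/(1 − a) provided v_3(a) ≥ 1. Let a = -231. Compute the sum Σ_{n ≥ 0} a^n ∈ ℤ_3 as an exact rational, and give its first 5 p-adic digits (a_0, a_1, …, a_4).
Σ a^n = 1/(1 − a) = 1/232;  first 5 digits = (1, 1, 2, 0, 0)

v_3(a) = 1 ≥ 1, so the series converges in ℤ_3 to 1/(1 − a) = 1/(1 − (-231)) = 1/232. Expand this rational in ℤ_3: compute digits iteratively via d_i = x_i mod 3, x_{i+1} = (x_i − d_i)/3. The first 5 digits are (1, 1, 2, 0, 0).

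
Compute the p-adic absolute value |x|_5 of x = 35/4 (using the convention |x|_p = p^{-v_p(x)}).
|35/4|_5 = 1/5

Step 1 — compute v_5(x) by factoring powers of 5 out of the numerator and denominator: v_5(35/4) = 1. Step 2 — apply |x|_p = p^{-v_p(x)} = 5^{-1} = 1/5.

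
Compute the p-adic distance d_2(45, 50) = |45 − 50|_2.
d_2(45, 50) = 1

Step 1 — x − y = 45 − 50 = -5. Step 2 — v_2(-5) = 0 (factor: -5 = −(2^0 · 5); the sign does not affect v_p). Step 3 — |x − y|_2 = 2^{0} = 1.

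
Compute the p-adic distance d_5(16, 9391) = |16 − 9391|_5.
d_5(16, 9391) = 1/3125

Step 1 — x − y = 16 − 9391 = -9375. Step 2 — v_5(-9375) = 5 (factor: -9375 = −(5^5 · 3); the sign does not affect v_p). Step 3 — |x − y|_5 = 5^{-5} = 1/3125.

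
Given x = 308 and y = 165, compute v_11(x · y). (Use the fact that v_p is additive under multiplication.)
v_11(50820) = 2

v_p(x) = 1 (factor: 308 = 11^1 · 28); v_p(y) = 1 (factor: 165 = 11^1 · 15). Additivity: v_p(xy) = v_p(x) + v_p(y) = 1 + 1 = 2. (Direct check: xy = 50820 = 11^2 · (420).)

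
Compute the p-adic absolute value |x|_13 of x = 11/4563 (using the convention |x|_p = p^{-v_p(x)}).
|11/4563|_13 = 169

Step 1 — compute v_13(x) by factoring powers of 13 out of the numerator and denominator: v_13(11/4563) = -2. Step 2 — apply |x|_p = p^{-v_p(x)} = 13^{2} = 169.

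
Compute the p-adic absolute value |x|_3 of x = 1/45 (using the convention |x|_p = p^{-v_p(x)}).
|1/45|_3 = 9

Step 1 — compute v_3(x) by factoring powers of 3 out of the numerator and denominator: v_3(1/45) = -2. Step 2 — apply |x|_p = p^{-v_p(x)} = 3^{2} = 9.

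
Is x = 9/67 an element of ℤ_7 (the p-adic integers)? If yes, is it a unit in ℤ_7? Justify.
x ∈ ℤ_7^× (unit); v_7(x) = 0

ℤ_7 = {x ∈ ℚ_7 : v_7(x) ≥ 0} and ℤ_7^× = {x ∈ ℤ_7 : v_7(x) = 0}. Here v_7(9/67) = v_7(num) − v_7(den) = 0; compare against these criteria.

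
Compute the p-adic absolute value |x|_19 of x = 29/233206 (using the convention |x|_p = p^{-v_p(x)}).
|29/233206|_19 = 6859

Step 1 — compute v_19(x) by factoring powers of 19 out of the numerator and denominator: v_19(29/233206) = -3. Step 2 — apply |x|_p = p^{-v_p(x)} = 19^{3} = 6859.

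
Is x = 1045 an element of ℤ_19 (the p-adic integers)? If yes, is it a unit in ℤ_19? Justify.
x ∈ ℤ_19 but not a unit; v_19(x) = 1 > 0

ℤ_19 = {x ∈ ℚ_19 : v_19(x) ≥ 0} and ℤ_19^× = {x ∈ ℤ_19 : v_19(x) = 0}. Here v_19(1045) = v_19(num) − v_19(den) = 1; compare against these criteria.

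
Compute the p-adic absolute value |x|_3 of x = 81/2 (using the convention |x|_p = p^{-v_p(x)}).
|81/2|_3 = 1/81

Step 1 — compute v_3(x) by factoring powers of 3 out of the numerator and denominator: v_3(81/2) = 4. Step 2 — apply |x|_p = p^{-v_p(x)} = 3^{-4} = 1/81.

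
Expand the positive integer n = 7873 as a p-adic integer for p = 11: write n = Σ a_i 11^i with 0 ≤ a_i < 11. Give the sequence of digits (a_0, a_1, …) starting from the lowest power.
(a_0, a_1, …) = (8, 0, 10, 5)

Repeated division by 11 gives the digits low-to-high: 7873 = 8 + 10·11^2 + 5·11^3. Digit sequence: (8, 0, 10, 5).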